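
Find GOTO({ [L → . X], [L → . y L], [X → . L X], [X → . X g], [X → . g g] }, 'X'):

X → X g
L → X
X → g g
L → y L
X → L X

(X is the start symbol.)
GOTO(I, 'X') = CLOSURE({ [A → αX.β] : [A → α.Xβ] ∈ I, X = 'X' })

Items with dot before 'X', with the dot advanced:
  [L → . X] → [L → X .]
  [X → . X g] → [X → X . g]
Closure adds nothing (no advanced item has the dot before a non-terminal).

GOTO = { [L → X .], [X → X . g] }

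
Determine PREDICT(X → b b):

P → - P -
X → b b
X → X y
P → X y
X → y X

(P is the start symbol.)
PREDICT(X → b b) = (FIRST(RHS) \ {ε}) ∪ (FOLLOW(X) if ε ∈ FIRST(RHS), i.e. RHS ⇒* ε)
FIRST(b b) = { 'b' }
ε ∉ FIRST(b b), so FOLLOW(X) is not added.
PREDICT(X → b b) = { 'b' }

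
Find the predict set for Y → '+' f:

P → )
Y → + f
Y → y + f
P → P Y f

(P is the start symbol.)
PREDICT(Y → '+' f) = (FIRST(RHS) \ {ε}) ∪ (FOLLOW(Y) if ε ∈ FIRST(RHS), i.e. RHS ⇒* ε)
FIRST('+' f) = { '+' }
ε ∉ FIRST('+' f), so FOLLOW(Y) is not added.
PREDICT(Y → '+' f) = { '+' }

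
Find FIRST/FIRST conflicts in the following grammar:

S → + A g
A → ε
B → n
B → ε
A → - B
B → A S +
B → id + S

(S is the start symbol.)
No FIRST/FIRST conflicts.

A FIRST/FIRST conflict occurs when two productions N → α and N → β for the same non-terminal have FIRST(α) ∩ FIRST(β) ≠ ∅ (with ε ∈ FIRST of a nullable right-hand side, so two nullable alternatives also conflict).

FIRST sets of the non-terminals at (or reachable through a nullable prefix from) the front of some alternative:
  FIRST(A) = { '-', ε }
  FIRST(S) = { '+' }

Productions for A:
  A → ε: FIRST = { ε }
  A → - B: FIRST = { '-' }
Productions for B:
  B → n: FIRST = { 'n' }
  B → ε: FIRST = { ε }
  B → A S +: FIRST = { '+', '-' }
  B → id + S: FIRST = { 'id' }
S has only one production, so no FIRST/FIRST conflict is possible there.

All alternatives of each non-terminal have pairwise disjoint FIRST sets.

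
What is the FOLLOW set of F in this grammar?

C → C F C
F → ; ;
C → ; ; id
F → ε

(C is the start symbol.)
To compute FOLLOW(F), find every occurrence of F on a right-hand side N → α F β: add FIRST(β) \ {ε}, and if β is empty or nullable also add FOLLOW(N). Iterate to a fixed point.

In C → C F C: F is followed by C, add FIRST(C) \ {ε} = { ';' }

Taking the union: FOLLOW(F) = { ';' }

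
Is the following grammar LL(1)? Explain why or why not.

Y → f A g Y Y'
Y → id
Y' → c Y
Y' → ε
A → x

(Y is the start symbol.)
No. Predict set conflict for Y': { 'c' }

Relevant sets:
  FOLLOW(Y') = { $, 'c' }

For Y:
  PREDICT(Y → f A g Y Y') = { 'f' }
  PREDICT(Y → id) = { 'id' }
For Y':
  PREDICT(Y' → c Y) = { 'c' }
  PREDICT(Y' → ε) = { $, 'c' }
A has a single production, so nothing to check there.

Conflict found: Predict set conflict for Y': { 'c' }
The grammar is NOT LL(1).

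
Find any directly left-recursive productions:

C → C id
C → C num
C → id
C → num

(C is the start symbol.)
Yes, C is left-recursive

Direct left recursion occurs when N → N α for some non-terminal N (the right-hand side begins with the left-hand side itself).

C → C id: LEFT RECURSIVE (starts with C)
C → C num: LEFT RECURSIVE (starts with C)
C → id: starts with id
C → num: starts with num

The grammar has direct left recursion on: C.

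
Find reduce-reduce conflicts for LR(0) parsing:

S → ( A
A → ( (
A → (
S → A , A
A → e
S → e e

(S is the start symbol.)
Yes — I11: [A → ( .] vs [A → ( ( .]

A reduce-reduce conflict occurs when an LR(0) state has two complete items [A → α .] and [B → β .] — both call for a reduction, and with no lookahead the parser cannot choose between them.

Augment with S' → S and build the canonical LR(0) collection (I0 = CLOSURE({[S' → . S]}), then GOTO on every symbol after a dot until no new states appear). It has 13 states:
  I0: { [A → . ( (], [A → . (], [A → . e], [S → . ( A], [S → . A , A], [S → . e e], [S' → . S] }  — shift
  I1: { [A → ( . (], [A → ( .], [A → . ( (], [A → . (], [A → . e], [S → ( . A] }  — shift, reduce
  I2: { [S → A . , A] }  — shift
  I3: { [S' → S .] }  — accept
  I4: { [A → e .], [S → e . e] }  — shift, reduce
  I5: { [S → e e .] }  — reduce
  I6: { [A → . ( (], [A → . (], [A → . e], [S → A , . A] }  — shift
  I7: { [A → ( . (], [A → ( .] }  — shift, reduce
  I8: { [S → A , A .] }  — reduce
  I9: { [A → e .] }  — reduce
  I10: { [A → ( ( .] }  — reduce
  I11: { [A → ( ( .], [A → ( . (], [A → ( .] }  — shift, 2 reduces
  I12: { [S → ( A .] }  — reduce

I11 contains complete items [A → ( .], [A → ( ( .] — reduce-reduce conflict.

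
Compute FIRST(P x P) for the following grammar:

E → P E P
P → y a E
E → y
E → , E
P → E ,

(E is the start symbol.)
{ ',', 'y' }

FIRST sets of the non-terminals involved (from the grammar, by fixed-point iteration):
  FIRST(P) = { ',', 'y' }

To compute FIRST(P x P), process the symbols left to right:
Symbol P is a non-terminal. Add FIRST(P) \ {ε} = { ',', 'y' }
P is not nullable (ε ∉ FIRST(P)), so stop here.
FIRST(P x P) = { ',', 'y' }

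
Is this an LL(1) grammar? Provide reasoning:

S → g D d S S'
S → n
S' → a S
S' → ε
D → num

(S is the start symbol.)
No. Predict set conflict for S': { 'a' }

Relevant sets:
  FOLLOW(S') = { $, 'a' }

For S:
  PREDICT(S → g D d S S') = { 'g' }
  PREDICT(S → n) = { 'n' }
For S':
  PREDICT(S' → a S) = { 'a' }
  PREDICT(S' → ε) = { $, 'a' }
D has a single production, so nothing to check there.

Conflict found: Predict set conflict for S': { 'a' }
The grammar is NOT LL(1).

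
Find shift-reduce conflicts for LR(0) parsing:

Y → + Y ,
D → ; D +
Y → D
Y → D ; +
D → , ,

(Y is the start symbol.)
A shift-reduce conflict occurs when an LR(0) state has both:
  - a complete (reduce) item [A → α .] (dot at the end), and
  - a shift item [B → β . c γ] (dot before a terminal).

Augment with Y' → Y and build the canonical LR(0) collection (I0 = CLOSURE({[Y' → . Y]}), then GOTO on every symbol after a dot until no new states appear). It has 13 states:
  I0: { [D → . , ,], [D → . ; D +], [Y → . + Y ,], [Y → . D ; +], [Y → . D], [Y' → . Y] }  — shift
  I1: { [D → . , ,], [D → . ; D +], [Y → + . Y ,], [Y → . + Y ,], [Y → . D ; +], [Y → . D] }  — shift
  I2: { [D → , . ,] }  — shift
  I3: { [D → . , ,], [D → . ; D +], [D → ; . D +] }  — shift
  I4: { [Y → D . ; +], [Y → D .] }  — shift, reduce
  I5: { [Y' → Y .] }  — accept
  I6: { [Y → D ; . +] }  — shift
  I7: { [Y → D ; + .] }  — reduce
  I8: { [D → ; D . +] }  — shift
  I9: { [D → ; D + .] }  — reduce
  I10: { [D → , , .] }  — reduce
  I11: { [Y → + Y . ,] }  — shift
  I12: { [Y → + Y , .] }  — reduce

I4 contains reduce item [Y → D .] and shift item [Y → D . ; +] — shift-reduce conflict.

Answer: Yes — I4: [Y → D .] vs [Y → D . ; +]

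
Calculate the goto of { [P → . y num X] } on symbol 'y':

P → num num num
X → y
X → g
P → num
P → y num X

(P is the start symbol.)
GOTO(I, 'y') = CLOSURE({ [A → αX.β] : [A → α.Xβ] ∈ I, X = 'y' })

Items with dot before 'y', with the dot advanced:
  [P → . y num X] → [P → y . num X]
Closure adds nothing (no advanced item has the dot before a non-terminal).

GOTO = { [P → y . num X] }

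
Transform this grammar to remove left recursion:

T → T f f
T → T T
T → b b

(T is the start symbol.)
T → b b T'
T' → f f T'
T' → T T'
T' → ε

T is directly left-recursive. The standard transformation for
  A → A α₁ | ... | A α_m | β₁ | ... | β_n
is
  A  → β₁ A' | ... | β_n A'
  A' → α₁ A' | ... | α_m A' | ε

T → b b becomes T → b b T'
T → T f f becomes T' → f f T'
T → T T becomes T' → T T'
Add T' → ε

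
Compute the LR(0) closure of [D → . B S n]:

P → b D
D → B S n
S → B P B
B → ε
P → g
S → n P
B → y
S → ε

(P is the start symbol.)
Start with: [D → . B S n]
  [D → . B S n] has the dot before B: add [B → .], [B → . y]
No further items can be added.

CLOSURE = { [B → . y], [B → .], [D → . B S n] }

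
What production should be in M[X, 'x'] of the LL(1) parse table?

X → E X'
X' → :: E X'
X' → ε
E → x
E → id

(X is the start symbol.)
X → E X'

To find M[X, 'x'], we find productions for X where 'x' is in the predict set (PREDICT(N → α) = (FIRST(α) \ {ε}) ∪ (FOLLOW(N) if α ⇒* ε)).

Relevant sets:
  FIRST(E) = { 'id', 'x' }

X → E X': PREDICT = { 'id', 'x' }
  'x' is in predict set, so this production goes in M[X, 'x']

M[X, 'x'] = X → E X'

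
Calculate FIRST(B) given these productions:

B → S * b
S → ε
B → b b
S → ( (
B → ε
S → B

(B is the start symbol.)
{ '(', '*', 'b', ε }

FIRST sets of the other non-terminals involved (by the same procedure, iterated to a fixed point):
  FIRST(S) = { '(', '*', 'b', ε }

From B → S * b:
  - S is a non-terminal: add FIRST(S) \ {ε} = { '(', '*', 'b' }
    S is nullable, so continue to the next symbol
  - '*' is a terminal: add '*' and stop
From B → b b:
  - b is a terminal: add 'b' and stop
From B → ε:
  - ε-production, so ε ∈ FIRST(B)

Collecting: FIRST(B) = { '(', '*', 'b', ε }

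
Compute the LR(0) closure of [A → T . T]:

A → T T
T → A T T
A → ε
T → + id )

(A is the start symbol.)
{ [A → . T T], [A → .], [A → T . T], [T → . + id )], [T → . A T T] }

To compute CLOSURE, for each item [A → α.Bβ] where B is a non-terminal, add [B → .γ] for all productions B → γ; repeat for the newly added items until nothing changes.

Start with: [A → T . T]
  [A → T . T] has the dot before T: add [T → . A T T], [T → . + id )]
  [T → . A T T] has the dot before A: add [A → . T T], [A → .]
No further items can be added.

CLOSURE = { [A → . T T], [A → .], [A → T . T], [T → . + id )], [T → . A T T] }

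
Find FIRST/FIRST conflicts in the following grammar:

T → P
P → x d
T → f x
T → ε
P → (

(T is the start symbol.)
FIRST sets of the non-terminals at (or reachable through a nullable prefix from) the front of some alternative:
  FIRST(P) = { '(', 'x' }

Productions for T:
  T → P: FIRST = { '(', 'x' }
  T → f x: FIRST = { 'f' }
  T → ε: FIRST = { ε }
Productions for P:
  P → x d: FIRST = { 'x' }
  P → (: FIRST = { '(' }

All alternatives of each non-terminal have pairwise disjoint FIRST sets.

Answer: No FIRST/FIRST conflicts.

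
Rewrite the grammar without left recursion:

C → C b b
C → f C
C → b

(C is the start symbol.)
C → f C C'
C → b C'
C' → b b C'
C' → ε

C is directly left-recursive. The standard transformation for
  A → A α₁ | ... | A α_m | β₁ | ... | β_n
is
  A  → β₁ A' | ... | β_n A'
  A' → α₁ A' | ... | α_m A' | ε

C → f C becomes C → f C C'
C → b becomes C → b C'
C → C b b becomes C' → b b C'
Add C' → ε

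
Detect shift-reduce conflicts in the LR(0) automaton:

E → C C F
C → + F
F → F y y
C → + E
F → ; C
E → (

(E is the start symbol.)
Yes — I7: [E → C C F .] vs [F → F . y y]; I12: [C → + F .] vs [F → F . y y]

Augment with E' → E and build the canonical LR(0) collection (I0 = CLOSURE({[E' → . E]}), then GOTO on every symbol after a dot until no new states appear). It has 13 states:
  I0: { [C → . + E], [C → . + F], [E → . (], [E → . C C F], [E' → . E] }  — shift
  I1: { [E → ( .] }  — reduce
  I2: { [C → + . E], [C → + . F], [C → . + E], [C → . + F], [E → . (], [E → . C C F], [F → . ; C], [F → . F y y] }  — shift
  I3: { [C → . + E], [C → . + F], [E → C . C F] }  — shift
  I4: { [E' → E .] }  — accept
  I5: { [E → C C . F], [F → . ; C], [F → . F y y] }  — shift
  I6: { [C → . + E], [C → . + F], [F → ; . C] }  — shift
  I7: { [E → C C F .], [F → F . y y] }  — shift, reduce
  I8: { [F → F y . y] }  — shift
  I9: { [F → F y y .] }  — reduce
  I10: { [F → ; C .] }  — reduce
  I11: { [C → + E .] }  — reduce
  I12: { [C → + F .], [F → F . y y] }  — shift, reduce

I7 contains reduce item [E → C C F .] and shift item [F → F . y y] — shift-reduce conflict.
I12 contains reduce item [C → + F .] and shift item [F → F . y y] — shift-reduce conflict.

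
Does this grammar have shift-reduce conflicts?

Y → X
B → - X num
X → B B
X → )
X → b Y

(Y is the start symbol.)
A shift-reduce conflict occurs when an LR(0) state has both:
  - a complete (reduce) item [A → α .] (dot at the end), and
  - a shift item [B → β . c γ] (dot before a terminal).

Augment with Y' → Y and build the canonical LR(0) collection (I0 = CLOSURE({[Y' → . Y]}), then GOTO on every symbol after a dot until no new states appear). It has 11 states:
  I0: { [B → . - X num], [X → . )], [X → . B B], [X → . b Y], [Y → . X], [Y' → . Y] }  — shift
  I1: { [X → ) .] }  — reduce
  I2: { [B → - . X num], [B → . - X num], [X → . )], [X → . B B], [X → . b Y] }  — shift
  I3: { [B → . - X num], [X → B . B] }  — shift
  I4: { [Y → X .] }  — reduce
  I5: { [Y' → Y .] }  — accept
  I6: { [B → . - X num], [X → . )], [X → . B B], [X → . b Y], [X → b . Y], [Y → . X] }  — shift
  I7: { [X → b Y .] }  — reduce
  I8: { [X → B B .] }  — reduce
  I9: { [B → - X . num] }  — shift
  I10: { [B → - X num .] }  — reduce

No state contains both a complete item and a shift item.

Answer: No shift-reduce conflicts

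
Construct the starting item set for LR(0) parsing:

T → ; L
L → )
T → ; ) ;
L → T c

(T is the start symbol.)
First, augment the grammar with T' → T
I₀ = CLOSURE({ [T' → . T] }):
  [T' → . T] has the dot before T: add [T → . ; L], [T → . ; ) ;]
No further items can be added.

I₀ = { [T → . ; ) ;], [T → . ; L], [T' → . T] }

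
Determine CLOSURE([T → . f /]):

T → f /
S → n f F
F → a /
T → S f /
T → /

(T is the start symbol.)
{ [T → . f /] }

To compute CLOSURE, for each item [A → α.Bβ] where B is a non-terminal, add [B → .γ] for all productions B → γ; repeat for the newly added items until nothing changes.

Start with: [T → . f /]
The dot precedes the terminal f, so nothing is added.

CLOSURE = { [T → . f /] }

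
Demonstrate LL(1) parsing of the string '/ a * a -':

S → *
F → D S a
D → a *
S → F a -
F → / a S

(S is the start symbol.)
LL(1) parsing maintains a stack (initially the start symbol over $) and the input. At each step: if the stack top is a terminal, match it against the current input token; if it is a non-terminal N, replace it with the RHS of M[N, lookahead] (the unique production whose predict set contains the lookahead).

Stack is shown with the top on the left.

Stack        Input        Action
--------------------------------
S $          / a * a - $  output S → F a -
F a - $      / a * a - $  output F → / a S
/ a S a - $  / a * a - $  match '/'
a S a - $    a * a - $    match 'a'
S a - $      * a - $      output S → *
* a - $      * a - $      match '*'
a - $        a - $        match 'a'
- $          - $          match '-'
$            $            accept

The string is accepted.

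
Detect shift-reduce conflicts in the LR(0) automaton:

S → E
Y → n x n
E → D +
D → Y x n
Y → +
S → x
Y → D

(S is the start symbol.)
A shift-reduce conflict occurs when an LR(0) state has both:
  - a complete (reduce) item [A → α .] (dot at the end), and
  - a shift item [B → β . c γ] (dot before a terminal).

Augment with S' → S and build the canonical LR(0) collection (I0 = CLOSURE({[S' → . S]}), then GOTO on every symbol after a dot until no new states appear). It has 13 states:
  I0: { [D → . Y x n], [E → . D +], [S → . E], [S → . x], [S' → . S], [Y → . +], [Y → . D], [Y → . n x n] }  — shift
  I1: { [Y → + .] }  — reduce
  I2: { [E → D . +], [Y → D .] }  — shift, reduce
  I3: { [S → E .] }  — reduce
  I4: { [S' → S .] }  — accept
  I5: { [D → Y . x n] }  — shift
  I6: { [Y → n . x n] }  — shift
  I7: { [S → x .] }  — reduce
  I8: { [Y → n x . n] }  — shift
  I9: { [Y → n x n .] }  — reduce
  I10: { [D → Y x . n] }  — shift
  I11: { [D → Y x n .] }  — reduce
  I12: { [E → D + .] }  — reduce

I2 contains reduce item [Y → D .] and shift item [E → D . +] — shift-reduce conflict.

Answer: Yes — I2: [Y → D .] vs [E → D . +]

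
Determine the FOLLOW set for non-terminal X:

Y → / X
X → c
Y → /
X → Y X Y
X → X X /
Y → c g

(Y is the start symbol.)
{ $, '/', 'c' }

To compute FOLLOW(X), find every occurrence of X on a right-hand side N → α X β: add FIRST(β) \ {ε}, and if β is empty or nullable also add FOLLOW(N). Iterate to a fixed point.

In Y → / X: X is at the end, add FOLLOW(Y)
In X → Y X Y: X is followed by Y, add FIRST(Y) \ {ε} = { '/', 'c' }
In X → X X /: X is followed by X '/', add FIRST(X '/') \ {ε} = { '/', 'c' }
In X → X X /: X is followed by '/', add FIRST('/') \ {ε} = { '/' }

The FOLLOW sets referred to above (computed the same way, to a fixed point):
  FOLLOW(Y) = { $, '/', 'c' }

Taking the union: FOLLOW(X) = { $, '/', 'c' }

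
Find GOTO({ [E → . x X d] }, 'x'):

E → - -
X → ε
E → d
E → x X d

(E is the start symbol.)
{ [E → x . X d], [X → .] }

GOTO(I, 'x') = CLOSURE({ [A → αX.β] : [A → α.Xβ] ∈ I, X = 'x' })

Items with dot before 'x', with the dot advanced:
  [E → . x X d] → [E → x . X d]
Closure of the advanced items:
  [E → x . X d] has the dot before X: add [X → .]

GOTO = { [E → x . X d], [X → .] }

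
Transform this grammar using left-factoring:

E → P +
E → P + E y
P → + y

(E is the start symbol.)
Left-factoring transforms A → αβ₁ | αβ₂ into A → αA' and A' → β₁ | β₂
(α is the longest common prefix among the alternatives). Repeat until
no nonterminal has two alternatives with a common prefix.

Round 1: E has alternatives sharing prefix 'P +'. Introduce E': E → P + E'
  Add: E' → ε
  Add: E' → E y

No remaining common prefixes — done.

Resulting grammar:
E → P + E'
E' → ε
E' → E y
P → + y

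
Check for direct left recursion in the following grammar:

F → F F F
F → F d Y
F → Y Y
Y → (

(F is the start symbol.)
Yes, F is left-recursive

F → F F F: LEFT RECURSIVE (starts with F)
F → F d Y: LEFT RECURSIVE (starts with F)
F → Y Y: starts with Y
Y → (: starts with '('

The grammar has direct left recursion on: F.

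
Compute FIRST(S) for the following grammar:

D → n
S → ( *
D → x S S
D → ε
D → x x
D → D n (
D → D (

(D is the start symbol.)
{ '(' }

To compute FIRST(S), examine every production with S on the left-hand side, reading each right-hand side left to right until a non-nullable symbol is reached.

From S → ( *:
  - '(' is a terminal: add '(' and stop

Collecting: FIRST(S) = { '(' }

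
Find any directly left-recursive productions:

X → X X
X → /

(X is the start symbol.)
Yes, X is left-recursive

Direct left recursion occurs when N → N α for some non-terminal N (the right-hand side begins with the left-hand side itself).

X → X X: LEFT RECURSIVE (starts with X)
X → /: starts with '/'

The grammar has direct left recursion on: X.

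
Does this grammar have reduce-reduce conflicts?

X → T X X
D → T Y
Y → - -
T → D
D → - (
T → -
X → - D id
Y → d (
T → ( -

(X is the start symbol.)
A reduce-reduce conflict occurs when an LR(0) state has two complete items [A → α .] and [B → β .] — both call for a reduction, and with no lookahead the parser cannot choose between them.

Augment with X' → X and build the canonical LR(0) collection (I0 = CLOSURE({[X' → . X]}), then GOTO on every symbol after a dot until no new states appear). It has 22 states:
  I0: { [D → . - (], [D → . T Y], [T → . ( -], [T → . -], [T → . D], [X → . - D id], [X → . T X X], [X' → . X] }  — shift
  I1: { [T → ( . -] }  — shift
  I2: { [D → - . (], [D → . - (], [D → . T Y], [T → - .], [T → . ( -], [T → . -], [T → . D], [X → - . D id] }  — shift, reduce
  I3: { [T → D .] }  — reduce
  I4: { [D → . - (], [D → . T Y], [D → T . Y], [T → . ( -], [T → . -], [T → . D], [X → . - D id], [X → . T X X], [X → T . X X], [Y → . - -], [Y → . d (] }  — shift
  I5: { [X' → X .] }  — accept
  I6: { [D → - . (], [D → . - (], [D → . T Y], [T → - .], [T → . ( -], [T → . -], [T → . D], [X → - . D id], [Y → - . -] }  — shift, reduce
  I7: { [D → . - (], [D → . T Y], [T → . ( -], [T → . -], [T → . D], [X → . - D id], [X → . T X X], [X → T X . X] }  — shift
  I8: { [D → T Y .] }  — reduce
  I9: { [Y → d . (] }  — shift
  I10: { [Y → d ( .] }  — reduce
  I11: { [X → T X X .] }  — reduce
  I12: { [D → - ( .], [T → ( . -] }  — shift, reduce
  I13: { [D → - . (], [T → - .], [Y → - - .] }  — shift, 2 reduces
  I14: { [T → D .], [X → - D . id] }  — shift, reduce
  I15: { [D → T . Y], [Y → . - -], [Y → . d (] }  — shift
  I16: { [Y → - . -] }  — shift
  I17: { [Y → - - .] }  — reduce
  I18: { [X → - D id .] }  — reduce
  I19: { [D → - ( .] }  — reduce
  I20: { [T → ( - .] }  — reduce
  I21: { [D → - . (], [T → - .] }  — shift, reduce

I13 contains complete items [T → - .], [Y → - - .] — reduce-reduce conflict.

Answer: Yes — I13: [T → - .] vs [Y → - - .]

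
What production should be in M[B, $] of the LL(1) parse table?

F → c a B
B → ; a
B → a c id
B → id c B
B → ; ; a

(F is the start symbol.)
Empty (error entry)

To find M[B, $], we find productions for B where $ is in the predict set (PREDICT(N → α) = (FIRST(α) \ {ε}) ∪ (FOLLOW(N) if α ⇒* ε)).

B → ; a: PREDICT = { ';' }
B → a c id: PREDICT = { 'a' }
B → id c B: PREDICT = { 'id' }
B → ; ; a: PREDICT = { ';' }

M[B, $] is empty (no production applies)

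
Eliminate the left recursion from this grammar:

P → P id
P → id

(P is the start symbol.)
P is directly left-recursive. The standard transformation for
  A → A α₁ | ... | A α_m | β₁ | ... | β_n
is
  A  → β₁ A' | ... | β_n A'
  A' → α₁ A' | ... | α_m A' | ε

P → id becomes P → id P'
P → P id becomes P' → id P'
Add P' → ε

Resulting grammar:
P → id P'
P' → id P'
P' → ε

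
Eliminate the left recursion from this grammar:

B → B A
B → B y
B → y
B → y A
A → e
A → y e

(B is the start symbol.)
B is directly left-recursive. The standard transformation for
  A → A α₁ | ... | A α_m | β₁ | ... | β_n
is
  A  → β₁ A' | ... | β_n A'
  A' → α₁ A' | ... | α_m A' | ε

B → y becomes B → y B'
B → y A becomes B → y A B'
B → B A becomes B' → A B'
B → B y becomes B' → y B'
Add B' → ε

Productions for other non-terminals are unchanged:
  A → e
  A → y e

Resulting grammar:
B → y B'
B → y A B'
B' → A B'
B' → y B'
B' → ε
A → e
A → y e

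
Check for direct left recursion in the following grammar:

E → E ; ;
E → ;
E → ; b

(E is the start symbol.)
Yes, E is left-recursive

Direct left recursion occurs when N → N α for some non-terminal N (the right-hand side begins with the left-hand side itself).

E → E ; ;: LEFT RECURSIVE (starts with E)
E → ;: starts with ';'
E → ; b: starts with ';'

The grammar has direct left recursion on: E.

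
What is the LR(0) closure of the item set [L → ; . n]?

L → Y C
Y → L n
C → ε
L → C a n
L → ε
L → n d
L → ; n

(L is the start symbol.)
{ [L → ; . n] }

Start with: [L → ; . n]
The dot precedes the terminal n, so nothing is added.

CLOSURE = { [L → ; . n] }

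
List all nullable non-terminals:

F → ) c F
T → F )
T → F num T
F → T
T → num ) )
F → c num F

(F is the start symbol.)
None

A non-terminal is nullable if it can derive ε (the empty string): either it has an ε-production, or it has a production whose right-hand side consists entirely of nullable non-terminals.

There are no ε-productions, so no non-terminal can derive ε.
No non-terminals are nullable.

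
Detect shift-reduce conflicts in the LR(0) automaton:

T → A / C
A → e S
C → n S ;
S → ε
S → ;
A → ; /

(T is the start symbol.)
A shift-reduce conflict occurs when an LR(0) state has both:
  - a complete (reduce) item [A → α .] (dot at the end), and
  - a shift item [B → β . c γ] (dot before a terminal).

Augment with T' → T and build the canonical LR(0) collection (I0 = CLOSURE({[T' → . T]}), then GOTO on every symbol after a dot until no new states appear). It has 13 states:
  I0: { [A → . ; /], [A → . e S], [T → . A / C], [T' → . T] }  — shift
  I1: { [A → ; . /] }  — shift
  I2: { [T → A . / C] }  — shift
  I3: { [T' → T .] }  — accept
  I4: { [A → e . S], [S → . ;], [S → .] }  — shift, reduce
  I5: { [S → ; .] }  — reduce
  I6: { [A → e S .] }  — reduce
  I7: { [C → . n S ;], [T → A / . C] }  — shift
  I8: { [T → A / C .] }  — reduce
  I9: { [C → n . S ;], [S → . ;], [S → .] }  — shift, reduce
  I10: { [C → n S . ;] }  — shift
  I11: { [C → n S ; .] }  — reduce
  I12: { [A → ; / .] }  — reduce

I4 contains reduce item [S → .] and shift item [S → . ;] — shift-reduce conflict.
I9 contains reduce item [S → .] and shift item [S → . ;] — shift-reduce conflict.

Answer: Yes — I4: [S → .] vs [S → . ;]; I9: [S → .] vs [S → . ;]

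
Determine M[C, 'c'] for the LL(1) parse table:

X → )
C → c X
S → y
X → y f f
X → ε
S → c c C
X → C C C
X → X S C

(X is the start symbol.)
C → c X

To find M[C, 'c'], we find productions for C where 'c' is in the predict set (PREDICT(N → α) = (FIRST(α) \ {ε}) ∪ (FOLLOW(N) if α ⇒* ε)).

C → c X: PREDICT = { 'c' }
  'c' is in predict set, so this production goes in M[C, 'c']

M[C, 'c'] = C → c X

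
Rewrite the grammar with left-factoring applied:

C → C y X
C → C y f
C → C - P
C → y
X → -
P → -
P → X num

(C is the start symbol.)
C → C C'
C' → y C''
C'' → X
C'' → f
C' → - P
C → y
X → -
P → -
P → X num

Left-factoring transforms A → αβ₁ | αβ₂ into A → αA' and A' → β₁ | β₂
(α is the longest common prefix among the alternatives). Repeat until
no nonterminal has two alternatives with a common prefix.

Round 1: C has alternatives sharing prefix 'C'. Introduce C': C → C C'
  Add: C' → y X
  Add: C' → y f
  Add: C' → - P

Round 2: C' has alternatives sharing prefix 'y'. Introduce C'': C' → y C''
  Add: C'' → X
  Add: C'' → f

No remaining common prefixes — done.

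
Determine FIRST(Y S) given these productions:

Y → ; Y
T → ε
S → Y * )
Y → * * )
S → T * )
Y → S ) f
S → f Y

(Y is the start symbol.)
FIRST sets of the non-terminals involved (from the grammar, by fixed-point iteration):
  FIRST(Y) = { '*', ';', 'f' }

To compute FIRST(Y S), process the symbols left to right:
Symbol Y is a non-terminal. Add FIRST(Y) \ {ε} = { '*', ';', 'f' }
Y is not nullable (ε ∉ FIRST(Y)), so stop here.
FIRST(Y S) = { '*', ';', 'f' }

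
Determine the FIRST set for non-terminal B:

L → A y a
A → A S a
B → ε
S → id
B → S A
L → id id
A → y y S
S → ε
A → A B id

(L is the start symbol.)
To compute FIRST(B), examine every production with B on the left-hand side, reading each right-hand side left to right until a non-nullable symbol is reached.

FIRST sets of the other non-terminals involved (by the same procedure, iterated to a fixed point):
  FIRST(S) = { 'id', ε }
  FIRST(A) = { 'y' }

From B → ε:
  - ε-production, so ε ∈ FIRST(B)
From B → S A:
  - S is a non-terminal: add FIRST(S) \ {ε} = { 'id' }
    S is nullable, so continue to the next symbol
  - A is a non-terminal: add FIRST(A) \ {ε} = { 'y' }
    A is not nullable, so stop

Collecting: FIRST(B) = { 'id', 'y', ε }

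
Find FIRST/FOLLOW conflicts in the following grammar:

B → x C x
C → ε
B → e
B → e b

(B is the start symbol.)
No FIRST/FOLLOW conflicts.

Nullable non-terminals: C.
C has a nullable alternative but only one production, so nothing to check.

B has no nullable alternative, so no FIRST/FOLLOW check is needed there.

No FIRST/FOLLOW conflicts found.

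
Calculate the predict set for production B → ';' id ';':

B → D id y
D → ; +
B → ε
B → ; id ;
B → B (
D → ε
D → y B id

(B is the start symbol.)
{ ';' }

PREDICT(B → ';' id ';') = (FIRST(RHS) \ {ε}) ∪ (FOLLOW(B) if ε ∈ FIRST(RHS), i.e. RHS ⇒* ε)
FIRST(';' id ';') = { ';' }
ε ∉ FIRST(';' id ';'), so FOLLOW(B) is not added.
PREDICT(B → ';' id ';') = { ';' }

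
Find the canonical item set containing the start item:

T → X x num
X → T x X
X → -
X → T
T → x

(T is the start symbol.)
First, augment the grammar with T' → T
I₀ = CLOSURE({ [T' → . T] }):
  [T' → . T] has the dot before T: add [T → . X x num], [T → . x]
  [T → . X x num] has the dot before X: add [X → . T x X], [X → . -], [X → . T]
No further items can be added.

I₀ = { [T → . X x num], [T → . x], [T' → . T], [X → . -], [X → . T x X], [X → . T] }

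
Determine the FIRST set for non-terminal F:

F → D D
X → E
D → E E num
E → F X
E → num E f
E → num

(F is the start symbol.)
{ 'num' }

To compute FIRST(F), examine every production with F on the left-hand side, reading each right-hand side left to right until a non-nullable symbol is reached.

FIRST sets of the other non-terminals involved (by the same procedure, iterated to a fixed point):
  FIRST(D) = { 'num' }

From F → D D:
  - D is a non-terminal: add FIRST(D) \ {ε} = { 'num' }
    D is not nullable, so stop

Collecting: FIRST(F) = { 'num' }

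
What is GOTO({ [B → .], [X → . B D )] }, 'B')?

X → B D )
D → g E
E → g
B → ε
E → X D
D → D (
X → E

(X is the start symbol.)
{ [D → . D (], [D → . g E], [X → B . D )] }

GOTO(I, 'B') = CLOSURE({ [A → αX.β] : [A → α.Xβ] ∈ I, X = 'B' })

Items with dot before 'B', with the dot advanced:
  [X → . B D )] → [X → B . D )]
Closure of the advanced items:
  [X → B . D )] has the dot before D: add [D → . g E], [D → . D (]

GOTO = { [D → . D (], [D → . g E], [X → B . D )] }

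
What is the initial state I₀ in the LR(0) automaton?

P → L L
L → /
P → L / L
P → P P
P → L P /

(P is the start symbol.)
{ [L → . /], [P → . L / L], [P → . L L], [P → . L P /], [P → . P P], [P' → . P] }

First, augment the grammar with P' → P
I₀ = CLOSURE({ [P' → . P] }):
  [P' → . P] has the dot before P: add [P → . L L], [P → . L / L], [P → . P P], [P → . L P /]
  [P → . L L] has the dot before L: add [L → . /]
No further items can be added.

I₀ = { [L → . /], [P → . L / L], [P → . L L], [P → . L P /], [P → . P P], [P' → . P] }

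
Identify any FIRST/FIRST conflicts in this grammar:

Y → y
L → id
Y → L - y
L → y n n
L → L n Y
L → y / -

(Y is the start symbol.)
A FIRST/FIRST conflict occurs when two productions N → α and N → β for the same non-terminal have FIRST(α) ∩ FIRST(β) ≠ ∅ (with ε ∈ FIRST of a nullable right-hand side, so two nullable alternatives also conflict).

FIRST sets of the non-terminals at (or reachable through a nullable prefix from) the front of some alternative:
  FIRST(L) = { 'id', 'y' }

Productions for Y:
  Y → y: FIRST = { 'y' }
  Y → L - y: FIRST = { 'id', 'y' }
Productions for L:
  L → id: FIRST = { 'id' }
  L → y n n: FIRST = { 'y' }
  L → L n Y: FIRST = { 'id', 'y' }
  L → y / -: FIRST = { 'y' }

Conflict for Y: Y → y and Y → L - y
  Overlap: { 'y' }
Conflict for L: L → id and L → L n Y
  Overlap: { 'id' }
Conflict for L: L → y n n and L → L n Y
  Overlap: { 'y' }
Conflict for L: L → y n n and L → y / -
  Overlap: { 'y' }
Conflict for L: L → L n Y and L → y / -
  Overlap: { 'y' }

Answer: Yes. Y → y / Y → L '-' y on { 'y' }; L → id / L → L n Y on { 'id' }; L → y n n / L → L n Y on { 'y' }; L → y n n / L → y '/' '-' on { 'y' }; L → L n Y / L → y '/' '-' on { 'y' }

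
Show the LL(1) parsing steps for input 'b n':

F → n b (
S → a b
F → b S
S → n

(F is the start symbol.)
Stack is shown with the top on the left.

Stack  Input  Action
--------------------
F $    b n $  output F → b S
b S $  b n $  match 'b'
S $    n $    output S → n
n $    n $    match 'n'
$      $      accept

The string is accepted.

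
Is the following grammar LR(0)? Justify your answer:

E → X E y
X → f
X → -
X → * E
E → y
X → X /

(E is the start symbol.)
A grammar is LR(0) if no state in the canonical LR(0) collection has:
  - both a shift item (dot before a terminal) and a complete item (shift-reduce conflict), or
  - two or more complete items (reduce-reduce conflict; the accept item [E' → E .] counts as a complete item here).

Augment with E' → E and build the canonical LR(0) collection (I0 = CLOSURE({[E' → . E]}), then GOTO on every symbol after a dot until no new states appear). It has 11 states:
  I0: { [E → . X E y], [E → . y], [E' → . E], [X → . * E], [X → . -], [X → . X /], [X → . f] }  — shift
  I1: { [E → . X E y], [E → . y], [X → * . E], [X → . * E], [X → . -], [X → . X /], [X → . f] }  — shift
  I2: { [X → - .] }  — reduce
  I3: { [E' → E .] }  — accept
  I4: { [E → . X E y], [E → . y], [E → X . E y], [X → . * E], [X → . -], [X → . X /], [X → . f], [X → X . /] }  — shift
  I5: { [X → f .] }  — reduce
  I6: { [E → y .] }  — reduce
  I7: { [X → X / .] }  — reduce
  I8: { [E → X E . y] }  — shift
  I9: { [E → X E y .] }  — reduce
  I10: { [X → * E .] }  — reduce

Every state is either a pure shift/goto state or contains exactly one complete item and nothing to shift — no conflicts. The grammar is LR(0).

Answer: Yes, the grammar is LR(0)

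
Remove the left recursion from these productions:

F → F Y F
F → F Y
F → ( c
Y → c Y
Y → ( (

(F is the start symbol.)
F → ( c F'
F' → Y F F'
F' → Y F'
F' → ε
Y → c Y
Y → ( (

F is directly left-recursive. The standard transformation for
  A → A α₁ | ... | A α_m | β₁ | ... | β_n
is
  A  → β₁ A' | ... | β_n A'
  A' → α₁ A' | ... | α_m A' | ε

F → ( c becomes F → ( c F'
F → F Y F becomes F' → Y F F'
F → F Y becomes F' → Y F'
Add F' → ε

Productions for other non-terminals are unchanged:
  Y → c Y
  Y → ( (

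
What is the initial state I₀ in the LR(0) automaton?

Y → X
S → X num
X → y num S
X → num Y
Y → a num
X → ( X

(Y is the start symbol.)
First, augment the grammar with Y' → Y
I₀ = CLOSURE({ [Y' → . Y] }):
  [Y' → . Y] has the dot before Y: add [Y → . X], [Y → . a num]
  [Y → . X] has the dot before X: add [X → . y num S], [X → . num Y], [X → . ( X]
No further items can be added.

I₀ = { [X → . ( X], [X → . num Y], [X → . y num S], [Y → . X], [Y → . a num], [Y' → . Y] }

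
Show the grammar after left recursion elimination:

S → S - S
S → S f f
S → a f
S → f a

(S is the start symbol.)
S is directly left-recursive. The standard transformation for
  A → A α₁ | ... | A α_m | β₁ | ... | β_n
is
  A  → β₁ A' | ... | β_n A'
  A' → α₁ A' | ... | α_m A' | ε

S → a f becomes S → a f S'
S → f a becomes S → f a S'
S → S - S becomes S' → - S S'
S → S f f becomes S' → f f S'
Add S' → ε

Resulting grammar:
S → a f S'
S → f a S'
S' → - S S'
S' → f f S'
S' → ε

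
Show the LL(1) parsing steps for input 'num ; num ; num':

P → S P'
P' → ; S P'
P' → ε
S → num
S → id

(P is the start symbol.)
Stack is shown with the top on the left.

Stack     Input              Action
-----------------------------------
P $       num ; num ; num $  output P → S P'
S P' $    num ; num ; num $  output S → num
num P' $  num ; num ; num $  match 'num'
P' $      ; num ; num $      output P' → ; S P'
; S P' $  ; num ; num $      match ';'
S P' $    num ; num $        output S → num
num P' $  num ; num $        match 'num'
P' $      ; num $            output P' → ; S P'
; S P' $  ; num $            match ';'
S P' $    num $              output S → num
num P' $  num $              match 'num'
P' $      $                  output P' → ε
$         $                  accept

The string is accepted.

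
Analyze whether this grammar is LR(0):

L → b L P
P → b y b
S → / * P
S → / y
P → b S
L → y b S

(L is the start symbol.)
Yes, the grammar is LR(0)

Augment with L' → L and build the canonical LR(0) collection (I0 = CLOSURE({[L' → . L]}), then GOTO on every symbol after a dot until no new states appear). It has 16 states:
  I0: { [L → . b L P], [L → . y b S], [L' → . L] }  — shift
  I1: { [L' → L .] }  — accept
  I2: { [L → . b L P], [L → . y b S], [L → b . L P] }  — shift
  I3: { [L → y . b S] }  — shift
  I4: { [L → y b . S], [S → . / * P], [S → . / y] }  — shift
  I5: { [S → / . * P], [S → / . y] }  — shift
  I6: { [L → y b S .] }  — reduce
  I7: { [P → . b S], [P → . b y b], [S → / * . P] }  — shift
  I8: { [S → / y .] }  — reduce
  I9: { [S → / * P .] }  — reduce
  I10: { [P → b . S], [P → b . y b], [S → . / * P], [S → . / y] }  — shift
  I11: { [P → b S .] }  — reduce
  I12: { [P → b y . b] }  — shift
  I13: { [P → b y b .] }  — reduce
  I14: { [L → b L . P], [P → . b S], [P → . b y b] }  — shift
  I15: { [L → b L P .] }  — reduce

Every state is either a pure shift/goto state or contains exactly one complete item and nothing to shift — no conflicts. The grammar is LR(0).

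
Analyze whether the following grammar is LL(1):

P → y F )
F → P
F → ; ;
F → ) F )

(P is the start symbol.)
Yes, the grammar is LL(1).

A grammar is LL(1) if for each non-terminal N with multiple productions, the predict sets of those productions are pairwise disjoint, where PREDICT(N → α) = (FIRST(α) \ {ε}) ∪ (FOLLOW(N) if α ⇒* ε).

Relevant sets:
  FIRST(P) = { 'y' }

For F:
  PREDICT(F → P) = { 'y' }
  PREDICT(F → ';' ';') = { ';' }
  PREDICT(F → ')' F ')') = { ')' }
P has a single production, so nothing to check there.

All predict sets are disjoint. The grammar IS LL(1).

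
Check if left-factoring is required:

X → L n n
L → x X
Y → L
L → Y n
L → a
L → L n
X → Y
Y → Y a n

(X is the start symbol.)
No, left-factoring is not needed

Left-factoring is needed when two productions for the same non-terminal
share a common prefix on the right-hand side.

Productions for X:
  X → L n n
  X → Y
Productions for L:
  L → x X
  L → Y n
  L → a
  L → L n
Productions for Y:
  Y → L
  Y → Y a n

No common prefixes found.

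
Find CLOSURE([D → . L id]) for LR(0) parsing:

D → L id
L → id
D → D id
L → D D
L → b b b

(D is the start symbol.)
Start with: [D → . L id]
  [D → . L id] has the dot before L: add [L → . id], [L → . D D], [L → . b b b]
  [L → . D D] has the dot before D: add [D → . D id]
No further items can be added.

CLOSURE = { [D → . D id], [D → . L id], [L → . D D], [L → . b b b], [L → . id] }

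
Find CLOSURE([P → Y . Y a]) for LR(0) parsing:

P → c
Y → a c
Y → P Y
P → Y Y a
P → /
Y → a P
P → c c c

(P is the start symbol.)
To compute CLOSURE, for each item [A → α.Bβ] where B is a non-terminal, add [B → .γ] for all productions B → γ; repeat for the newly added items until nothing changes.

Start with: [P → Y . Y a]
  [P → Y . Y a] has the dot before Y: add [Y → . a c], [Y → . P Y], [Y → . a P]
  [Y → . P Y] has the dot before P: add [P → . c], [P → . Y Y a], [P → . /], [P → . c c c]
No further items can be added.

CLOSURE = { [P → . /], [P → . Y Y a], [P → . c c c], [P → . c], [P → Y . Y a], [Y → . P Y], [Y → . a P], [Y → . a c] }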